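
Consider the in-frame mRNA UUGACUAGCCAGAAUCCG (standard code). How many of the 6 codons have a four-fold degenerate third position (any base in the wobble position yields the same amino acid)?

2

Codon 1 UUG (Leu): third position 2-fold.
Codon 2 ACU (Thr): third position 4-fold.
Codon 3 AGC (Ser): third position 2-fold.
Codon 4 CAG (Gln): third position 2-fold.
Codon 5 AAU (Asn): third position 2-fold.
Codon 6 CCG (Pro): third position 4-fold.
Four-fold degenerate third positions: 2.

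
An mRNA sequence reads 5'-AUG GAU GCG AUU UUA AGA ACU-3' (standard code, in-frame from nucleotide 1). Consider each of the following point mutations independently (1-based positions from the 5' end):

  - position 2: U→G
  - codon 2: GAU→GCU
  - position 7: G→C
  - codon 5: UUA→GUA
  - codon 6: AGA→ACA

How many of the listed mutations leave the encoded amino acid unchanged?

Codon 1: AUG (Met) → AGG (Arg) — missense.
Codon 2: GAU (Asp) → GCU (Ala) — missense.
Codon 3: GCG (Ala) → CCG (Pro) — missense.
Codon 5: UUA (Leu) → GUA (Val) — missense.
Codon 6: AGA (Arg) → ACA (Thr) — missense.
Synonymous: 0 of 5.

0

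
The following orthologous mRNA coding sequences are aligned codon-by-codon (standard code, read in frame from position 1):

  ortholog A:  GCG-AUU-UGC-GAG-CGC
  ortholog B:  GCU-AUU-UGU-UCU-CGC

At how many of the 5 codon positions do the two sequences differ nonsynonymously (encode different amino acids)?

1

Codon 1: GCG Ala / GCU Ala — synonymous.
Codon 2: AUU Ile / AUU Ile — identical.
Codon 3: UGC Cys / UGU Cys — synonymous.
Codon 4: GAG Glu / UCU Ser — nonsynonymous.
Codon 5: CGC Arg / CGC Arg — identical.
Nonsynonymous differences: 1.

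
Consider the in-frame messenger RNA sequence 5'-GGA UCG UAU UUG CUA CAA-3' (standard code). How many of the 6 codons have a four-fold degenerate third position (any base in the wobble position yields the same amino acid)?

3

Codon 1 GGA (Gly): third position 4-fold.
Codon 2 UCG (Ser): third position 4-fold.
Codon 3 UAU (Tyr): third position 2-fold.
Codon 4 UUG (Leu): third position 2-fold.
Codon 5 CUA (Leu): third position 4-fold.
Codon 6 CAA (Gln): third position 2-fold.
Four-fold degenerate third positions: 3.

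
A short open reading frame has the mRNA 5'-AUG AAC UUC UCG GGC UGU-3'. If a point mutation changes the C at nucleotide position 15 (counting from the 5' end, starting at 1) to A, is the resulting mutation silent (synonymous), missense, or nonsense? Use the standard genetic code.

Position 15 falls in codon 5: GGC → Gly.
After the substitution the codon is GGA → Gly.
Both encode Gly, so the change is synonymous.

silent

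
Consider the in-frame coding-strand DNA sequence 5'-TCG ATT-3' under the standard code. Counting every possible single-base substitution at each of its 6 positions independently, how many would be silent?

5

Codon 1 (TCG, Ser): 3 synonymous substitutions.
Codon 2 (ATT, Ile): 2 synonymous substitutions.
Total: 3 + 2 = 5.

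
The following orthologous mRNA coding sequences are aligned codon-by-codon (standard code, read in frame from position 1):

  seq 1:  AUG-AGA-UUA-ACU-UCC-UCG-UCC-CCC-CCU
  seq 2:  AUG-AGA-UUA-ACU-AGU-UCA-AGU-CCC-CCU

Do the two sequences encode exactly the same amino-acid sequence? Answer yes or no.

yes

Codon 1: AUG Met / AUG Met — identical.
Codon 2: AGA Arg / AGA Arg — identical.
Codon 3: UUA Leu / UUA Leu — identical.
Codon 4: ACU Thr / ACU Thr — identical.
Codon 5: UCC Ser / AGU Ser — synonymous.
Codon 6: UCG Ser / UCA Ser — synonymous.
Codon 7: UCC Ser / AGU Ser — synonymous.
Codon 8: CCC Pro / CCC Pro — identical.
Codon 9: CCU Pro / CCU Pro — identical.
Nonsynonymous differences: 0 → same protein.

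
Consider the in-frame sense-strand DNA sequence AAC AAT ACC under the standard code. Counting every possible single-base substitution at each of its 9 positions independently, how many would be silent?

5

Codon 1 (AAC, Asn): 1 synonymous substitution.
Codon 2 (AAT, Asn): 1 synonymous substitution.
Codon 3 (ACC, Thr): 3 synonymous substitutions.
Total: 1 + 1 + 3 = 5.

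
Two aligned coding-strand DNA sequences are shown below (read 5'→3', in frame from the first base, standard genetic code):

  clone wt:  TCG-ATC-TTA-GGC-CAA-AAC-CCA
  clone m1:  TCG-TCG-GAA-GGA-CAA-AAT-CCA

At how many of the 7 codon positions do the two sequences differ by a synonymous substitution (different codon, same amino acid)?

Codon 1: TCG Ser / TCG Ser — identical.
Codon 2: ATC Ile / TCG Ser — nonsynonymous.
Codon 3: TTA Leu / GAA Glu — nonsynonymous.
Codon 4: GGC Gly / GGA Gly — synonymous.
Codon 5: CAA Gln / CAA Gln — identical.
Codon 6: AAC Asn / AAT Asn — synonymous.
Codon 7: CCA Pro / CCA Pro — identical.
Synonymous differences: 2.

2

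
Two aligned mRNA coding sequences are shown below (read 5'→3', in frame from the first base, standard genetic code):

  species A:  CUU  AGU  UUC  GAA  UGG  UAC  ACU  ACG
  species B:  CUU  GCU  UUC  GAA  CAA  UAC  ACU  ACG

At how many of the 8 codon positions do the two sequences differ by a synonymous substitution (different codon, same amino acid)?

0

Codon 1: CUU Leu / CUU Leu — identical.
Codon 2: AGU Ser / GCU Ala — nonsynonymous.
Codon 3: UUC Phe / UUC Phe — identical.
Codon 4: GAA Glu / GAA Glu — identical.
Codon 5: UGG Trp / CAA Gln — nonsynonymous.
Codon 6: UAC Tyr / UAC Tyr — identical.
Codon 7: ACU Thr / ACU Thr — identical.
Codon 8: ACG Thr / ACG Thr — identical.
Synonymous differences: 0.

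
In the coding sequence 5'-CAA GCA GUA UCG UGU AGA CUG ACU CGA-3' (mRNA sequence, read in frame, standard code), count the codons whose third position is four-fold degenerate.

6

Codon 1 CAA (Gln): third position 2-fold.
Codon 2 GCA (Ala): third position 4-fold.
Codon 3 GUA (Val): third position 4-fold.
Codon 4 UCG (Ser): third position 4-fold.
Codon 5 UGU (Cys): third position 2-fold.
Codon 6 AGA (Arg): third position 2-fold.
Codon 7 CUG (Leu): third position 4-fold.
Codon 8 ACU (Thr): third position 4-fold.
Codon 9 CGA (Arg): third position 4-fold.
Four-fold degenerate third positions: 6.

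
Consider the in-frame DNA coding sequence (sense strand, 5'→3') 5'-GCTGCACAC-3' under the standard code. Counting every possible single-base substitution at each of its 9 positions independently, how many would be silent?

Codon 1 (GCT, Ala): 3 synonymous substitutions.
Codon 2 (GCA, Ala): 3 synonymous substitutions.
Codon 3 (CAC, His): 1 synonymous substitution.
Total: 3 + 3 + 1 = 7.

7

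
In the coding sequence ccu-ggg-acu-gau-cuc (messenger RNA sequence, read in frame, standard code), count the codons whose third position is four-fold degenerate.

Codon 1 CCU (Pro): third position 4-fold.
Codon 2 GGG (Gly): third position 4-fold.
Codon 3 ACU (Thr): third position 4-fold.
Codon 4 GAU (Asp): third position 2-fold.
Codon 5 CUC (Leu): third position 4-fold.
Four-fold degenerate third positions: 4.

4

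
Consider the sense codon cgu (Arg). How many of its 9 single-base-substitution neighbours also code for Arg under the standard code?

Position 1: none → 0 synonymous.
Position 2: none → 0 synonymous.
Position 3: CGC, CGA, CGG → 3 synonymous.
Total: 0 + 0 + 3 = 3.

3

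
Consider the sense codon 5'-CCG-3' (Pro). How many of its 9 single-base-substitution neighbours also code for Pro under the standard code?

Position 1: none → 0 synonymous.
Position 2: none → 0 synonymous.
Position 3: CCU, CCC, CCA → 3 synonymous.
Total: 0 + 0 + 3 = 3.

3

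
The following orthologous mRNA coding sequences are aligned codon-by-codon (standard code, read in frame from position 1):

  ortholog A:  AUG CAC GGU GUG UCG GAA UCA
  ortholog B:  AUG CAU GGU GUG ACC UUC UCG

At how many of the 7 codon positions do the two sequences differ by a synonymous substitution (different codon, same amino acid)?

2

Codon 1: AUG Met / AUG Met — identical.
Codon 2: CAC His / CAU His — synonymous.
Codon 3: GGU Gly / GGU Gly — identical.
Codon 4: GUG Val / GUG Val — identical.
Codon 5: UCG Ser / ACC Thr — nonsynonymous.
Codon 6: GAA Glu / UUC Phe — nonsynonymous.
Codon 7: UCA Ser / UCG Ser — synonymous.
Synonymous differences: 2.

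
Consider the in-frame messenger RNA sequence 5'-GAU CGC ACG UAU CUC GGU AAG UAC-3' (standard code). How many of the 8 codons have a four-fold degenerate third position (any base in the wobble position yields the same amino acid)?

Codon 1 GAU (Asp): third position 2-fold.
Codon 2 CGC (Arg): third position 4-fold.
Codon 3 ACG (Thr): third position 4-fold.
Codon 4 UAU (Tyr): third position 2-fold.
Codon 5 CUC (Leu): third position 4-fold.
Codon 6 GGU (Gly): third position 4-fold.
Codon 7 AAG (Lys): third position 2-fold.
Codon 8 UAC (Tyr): third position 2-fold.
Four-fold degenerate third positions: 4.

4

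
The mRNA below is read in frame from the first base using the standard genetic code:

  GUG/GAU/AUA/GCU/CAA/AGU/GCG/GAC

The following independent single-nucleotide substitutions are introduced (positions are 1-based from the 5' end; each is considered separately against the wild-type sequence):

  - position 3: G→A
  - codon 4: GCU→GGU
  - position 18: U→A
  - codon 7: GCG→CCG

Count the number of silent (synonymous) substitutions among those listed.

Codon 1: GUG (Val) → GUA (Val) — synonymous.
Codon 4: GCU (Ala) → GGU (Gly) — missense.
Codon 6: AGU (Ser) → AGA (Arg) — missense.
Codon 7: GCG (Ala) → CCG (Pro) — missense.
Synonymous: 1 of 4.

1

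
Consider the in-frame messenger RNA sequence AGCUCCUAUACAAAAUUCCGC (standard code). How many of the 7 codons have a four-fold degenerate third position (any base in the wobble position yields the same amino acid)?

Codon 1 AGC (Ser): third position 2-fold.
Codon 2 UCC (Ser): third position 4-fold.
Codon 3 UAU (Tyr): third position 2-fold.
Codon 4 ACA (Thr): third position 4-fold.
Codon 5 AAA (Lys): third position 2-fold.
Codon 6 UUC (Phe): third position 2-fold.
Codon 7 CGC (Arg): third position 4-fold.
Four-fold degenerate third positions: 3.

3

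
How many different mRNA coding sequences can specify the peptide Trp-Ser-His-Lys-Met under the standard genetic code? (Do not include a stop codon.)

24

Trp: 1 codon.
Ser: 6 codons.
His: 2 codons.
Lys: 2 codons.
Met: 1 codon.
1 × 6 × 2 × 2 × 1 = 24.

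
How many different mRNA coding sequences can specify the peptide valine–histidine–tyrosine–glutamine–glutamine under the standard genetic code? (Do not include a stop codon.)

Val: 4 codons.
His: 2 codons.
Tyr: 2 codons.
Gln: 2 codons.
Gln: 2 codons.
4 × 2 × 2 × 2 × 2 = 64.

64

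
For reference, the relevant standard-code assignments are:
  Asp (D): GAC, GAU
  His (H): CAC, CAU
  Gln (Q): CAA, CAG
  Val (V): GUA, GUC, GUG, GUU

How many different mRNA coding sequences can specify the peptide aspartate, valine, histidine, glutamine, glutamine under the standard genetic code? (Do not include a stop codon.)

Asp: 2 codons.
Val: 4 codons.
His: 2 codons.
Gln: 2 codons.
Gln: 2 codons.
2 × 4 × 2 × 2 × 2 = 64.

64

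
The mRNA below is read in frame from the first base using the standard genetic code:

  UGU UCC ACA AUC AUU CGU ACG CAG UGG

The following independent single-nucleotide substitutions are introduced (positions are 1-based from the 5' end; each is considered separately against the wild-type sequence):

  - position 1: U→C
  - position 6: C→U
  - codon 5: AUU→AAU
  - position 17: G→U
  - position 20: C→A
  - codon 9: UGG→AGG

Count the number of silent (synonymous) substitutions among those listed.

1

Codon 1: UGU (Cys) → CGU (Arg) — missense.
Codon 2: UCC (Ser) → UCU (Ser) — synonymous.
Codon 5: AUU (Ile) → AAU (Asn) — missense.
Codon 6: CGU (Arg) → CUU (Leu) — missense.
Codon 7: ACG (Thr) → AAG (Lys) — missense.
Codon 9: UGG (Trp) → AGG (Arg) — missense.
Synonymous: 1 of 6.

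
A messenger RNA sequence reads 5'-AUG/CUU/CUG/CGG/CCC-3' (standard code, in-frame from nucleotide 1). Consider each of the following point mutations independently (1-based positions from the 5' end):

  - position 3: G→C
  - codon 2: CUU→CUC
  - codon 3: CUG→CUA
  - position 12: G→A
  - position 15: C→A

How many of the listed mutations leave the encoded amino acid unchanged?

4

Codon 1: AUG (Met) → AUC (Ile) — missense.
Codon 2: CUU (Leu) → CUC (Leu) — synonymous.
Codon 3: CUG (Leu) → CUA (Leu) — synonymous.
Codon 4: CGG (Arg) → CGA (Arg) — synonymous.
Codon 5: CCC (Pro) → CCA (Pro) — synonymous.
Synonymous: 4 of 5.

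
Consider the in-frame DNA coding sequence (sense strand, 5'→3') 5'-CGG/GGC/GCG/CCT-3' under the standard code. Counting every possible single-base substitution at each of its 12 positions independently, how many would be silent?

Codon 1 (CGG, Arg): 4 synonymous substitutions.
Codon 2 (GGC, Gly): 3 synonymous substitutions.
Codon 3 (GCG, Ala): 3 synonymous substitutions.
Codon 4 (CCT, Pro): 3 synonymous substitutions.
Total: 4 + 3 + 3 + 3 = 13.

13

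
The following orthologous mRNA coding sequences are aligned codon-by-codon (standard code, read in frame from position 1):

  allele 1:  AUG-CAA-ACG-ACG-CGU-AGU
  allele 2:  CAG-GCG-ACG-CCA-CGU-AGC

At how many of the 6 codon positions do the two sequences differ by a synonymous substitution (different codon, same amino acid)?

1

Codon 1: AUG Met / CAG Gln — nonsynonymous.
Codon 2: CAA Gln / GCG Ala — nonsynonymous.
Codon 3: ACG Thr / ACG Thr — identical.
Codon 4: ACG Thr / CCA Pro — nonsynonymous.
Codon 5: CGU Arg / CGU Arg — identical.
Codon 6: AGU Ser / AGC Ser — synonymous.
Synonymous differences: 1.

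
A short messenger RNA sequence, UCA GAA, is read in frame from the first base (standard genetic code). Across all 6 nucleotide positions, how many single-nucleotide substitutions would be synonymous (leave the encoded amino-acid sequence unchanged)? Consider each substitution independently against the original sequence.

4

Codon 1 (UCA, Ser): 3 synonymous substitutions.
Codon 2 (GAA, Glu): 1 synonymous substitution.
Total: 3 + 1 = 4.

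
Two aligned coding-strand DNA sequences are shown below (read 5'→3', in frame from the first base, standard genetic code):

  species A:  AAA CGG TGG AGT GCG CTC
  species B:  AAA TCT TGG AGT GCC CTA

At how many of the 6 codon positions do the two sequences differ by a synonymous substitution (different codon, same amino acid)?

2

Codon 1: AAA Lys / AAA Lys — identical.
Codon 2: CGG Arg / TCT Ser — nonsynonymous.
Codon 3: TGG Trp / TGG Trp — identical.
Codon 4: AGT Ser / AGT Ser — identical.
Codon 5: GCG Ala / GCC Ala — synonymous.
Codon 6: CTC Leu / CTA Leu — synonymous.
Synonymous differences: 2.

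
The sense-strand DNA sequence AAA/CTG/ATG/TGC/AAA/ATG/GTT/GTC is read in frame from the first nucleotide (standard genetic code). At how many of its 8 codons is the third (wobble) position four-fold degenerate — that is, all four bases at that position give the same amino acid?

3

Codon 1 AAA (Lys): third position 2-fold.
Codon 2 CTG (Leu): third position 4-fold.
Codon 3 ATG (Met): third position 1-fold.
Codon 4 TGC (Cys): third position 2-fold.
Codon 5 AAA (Lys): third position 2-fold.
Codon 6 ATG (Met): third position 1-fold.
Codon 7 GTT (Val): third position 4-fold.
Codon 8 GTC (Val): third position 4-fold.
Four-fold degenerate third positions: 3.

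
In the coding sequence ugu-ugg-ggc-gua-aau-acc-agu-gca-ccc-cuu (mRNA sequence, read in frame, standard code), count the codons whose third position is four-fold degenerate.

6

Codon 1 UGU (Cys): third position 2-fold.
Codon 2 UGG (Trp): third position 1-fold.
Codon 3 GGC (Gly): third position 4-fold.
Codon 4 GUA (Val): third position 4-fold.
Codon 5 AAU (Asn): third position 2-fold.
Codon 6 ACC (Thr): third position 4-fold.
Codon 7 AGU (Ser): third position 2-fold.
Codon 8 GCA (Ala): third position 4-fold.
Codon 9 CCC (Pro): third position 4-fold.
Codon 10 CUU (Leu): third position 4-fold.
Four-fold degenerate third positions: 6.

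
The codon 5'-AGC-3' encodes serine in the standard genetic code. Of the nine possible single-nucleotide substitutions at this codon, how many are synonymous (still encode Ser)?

Position 1: none → 0 synonymous.
Position 2: none → 0 synonymous.
Position 3: AGU → 1 synonymous.
Total: 0 + 0 + 1 = 1.

1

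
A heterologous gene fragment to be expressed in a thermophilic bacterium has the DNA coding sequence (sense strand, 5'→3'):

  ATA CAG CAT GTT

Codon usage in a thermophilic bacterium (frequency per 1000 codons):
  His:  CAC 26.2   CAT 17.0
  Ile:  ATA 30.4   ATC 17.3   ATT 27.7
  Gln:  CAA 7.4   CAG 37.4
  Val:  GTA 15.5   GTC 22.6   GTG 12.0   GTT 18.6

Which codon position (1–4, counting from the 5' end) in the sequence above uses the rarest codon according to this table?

Codon 1 ATA (Ile): 30.4 per 1000.
Codon 2 CAG (Gln): 37.4 per 1000.
Codon 3 CAT (His): 17.0 per 1000.
Codon 4 GTT (Val): 18.6 per 1000.
Lowest frequency is 17.0 at codon 3.

3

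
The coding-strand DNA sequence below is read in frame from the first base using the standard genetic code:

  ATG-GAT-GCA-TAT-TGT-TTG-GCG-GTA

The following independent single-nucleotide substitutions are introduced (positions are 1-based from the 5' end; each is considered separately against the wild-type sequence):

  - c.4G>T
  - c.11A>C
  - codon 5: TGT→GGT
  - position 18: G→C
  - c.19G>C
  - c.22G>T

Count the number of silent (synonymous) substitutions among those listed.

Codon 2: GAT (Asp) → TAT (Tyr) — missense.
Codon 4: TAT (Tyr) → TCT (Ser) — missense.
Codon 5: TGT (Cys) → GGT (Gly) — missense.
Codon 6: TTG (Leu) → TTC (Phe) — missense.
Codon 7: GCG (Ala) → CCG (Pro) — missense.
Codon 8: GTA (Val) → TTA (Leu) — missense.
Synonymous: 0 of 6.

0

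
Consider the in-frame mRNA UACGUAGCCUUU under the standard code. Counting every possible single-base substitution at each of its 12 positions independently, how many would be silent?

Codon 1 (UAC, Tyr): 1 synonymous substitution.
Codon 2 (GUA, Val): 3 synonymous substitutions.
Codon 3 (GCC, Ala): 3 synonymous substitutions.
Codon 4 (UUU, Phe): 1 synonymous substitution.
Total: 1 + 3 + 3 + 1 = 8.

8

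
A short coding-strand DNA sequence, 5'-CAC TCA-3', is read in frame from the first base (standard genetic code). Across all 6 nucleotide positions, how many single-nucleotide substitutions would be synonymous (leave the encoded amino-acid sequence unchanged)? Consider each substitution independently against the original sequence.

4

Codon 1 (CAC, His): 1 synonymous substitution.
Codon 2 (TCA, Ser): 3 synonymous substitutions.
Total: 1 + 3 = 4.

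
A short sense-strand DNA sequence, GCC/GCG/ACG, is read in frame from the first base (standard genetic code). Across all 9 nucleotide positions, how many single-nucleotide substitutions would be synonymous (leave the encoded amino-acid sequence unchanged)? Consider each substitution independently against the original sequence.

Codon 1 (GCC, Ala): 3 synonymous substitutions.
Codon 2 (GCG, Ala): 3 synonymous substitutions.
Codon 3 (ACG, Thr): 3 synonymous substitutions.
Total: 3 + 3 + 3 = 9.

9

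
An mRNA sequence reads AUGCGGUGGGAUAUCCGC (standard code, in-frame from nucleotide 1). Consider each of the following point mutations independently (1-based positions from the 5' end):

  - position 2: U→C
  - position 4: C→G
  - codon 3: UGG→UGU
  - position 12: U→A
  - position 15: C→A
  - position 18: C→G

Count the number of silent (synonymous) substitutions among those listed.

Codon 1: AUG (Met) → ACG (Thr) — missense.
Codon 2: CGG (Arg) → GGG (Gly) — missense.
Codon 3: UGG (Trp) → UGU (Cys) — missense.
Codon 4: GAU (Asp) → GAA (Glu) — missense.
Codon 5: AUC (Ile) → AUA (Ile) — synonymous.
Codon 6: CGC (Arg) → CGG (Arg) — synonymous.
Synonymous: 2 of 6.

2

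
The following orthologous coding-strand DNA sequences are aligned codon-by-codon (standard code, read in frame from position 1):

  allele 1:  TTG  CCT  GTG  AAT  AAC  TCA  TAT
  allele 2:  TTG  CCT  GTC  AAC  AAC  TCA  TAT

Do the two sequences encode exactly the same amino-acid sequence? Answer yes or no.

Codon 1: TTG Leu / TTG Leu — identical.
Codon 2: CCT Pro / CCT Pro — identical.
Codon 3: GTG Val / GTC Val — synonymous.
Codon 4: AAT Asn / AAC Asn — synonymous.
Codon 5: AAC Asn / AAC Asn — identical.
Codon 6: TCA Ser / TCA Ser — identical.
Codon 7: TAT Tyr / TAT Tyr — identical.
Nonsynonymous differences: 0 → same protein.

yes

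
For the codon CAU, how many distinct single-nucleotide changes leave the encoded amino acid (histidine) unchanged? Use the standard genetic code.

1

Position 1: none → 0 synonymous.
Position 2: none → 0 synonymous.
Position 3: CAC → 1 synonymous.
Total: 0 + 0 + 1 = 1.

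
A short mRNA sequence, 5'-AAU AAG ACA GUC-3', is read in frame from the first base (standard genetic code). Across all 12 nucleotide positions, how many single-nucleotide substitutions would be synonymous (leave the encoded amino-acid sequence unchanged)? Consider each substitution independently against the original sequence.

8

Codon 1 (AAU, Asn): 1 synonymous substitution.
Codon 2 (AAG, Lys): 1 synonymous substitution.
Codon 3 (ACA, Thr): 3 synonymous substitutions.
Codon 4 (GUC, Val): 3 synonymous substitutions.
Total: 1 + 1 + 3 + 3 = 8.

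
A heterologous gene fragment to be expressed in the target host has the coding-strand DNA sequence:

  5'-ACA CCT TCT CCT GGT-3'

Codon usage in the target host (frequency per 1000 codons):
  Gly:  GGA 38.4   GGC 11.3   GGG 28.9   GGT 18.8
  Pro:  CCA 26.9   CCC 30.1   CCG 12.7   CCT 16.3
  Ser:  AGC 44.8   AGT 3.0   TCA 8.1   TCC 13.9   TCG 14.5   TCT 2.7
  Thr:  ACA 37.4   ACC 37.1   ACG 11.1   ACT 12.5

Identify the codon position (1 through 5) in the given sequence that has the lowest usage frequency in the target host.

3

Codon 1 ACA (Thr): 37.4 per 1000.
Codon 2 CCT (Pro): 16.3 per 1000.
Codon 3 TCT (Ser): 2.7 per 1000.
Codon 4 CCT (Pro): 16.3 per 1000.
Codon 5 GGT (Gly): 18.8 per 1000.
Lowest frequency is 2.7 at codon 3.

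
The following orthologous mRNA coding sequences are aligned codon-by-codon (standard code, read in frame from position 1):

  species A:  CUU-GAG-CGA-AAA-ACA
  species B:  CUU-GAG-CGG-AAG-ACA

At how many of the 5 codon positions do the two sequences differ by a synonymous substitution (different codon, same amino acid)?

Codon 1: CUU Leu / CUU Leu — identical.
Codon 2: GAG Glu / GAG Glu — identical.
Codon 3: CGA Arg / CGG Arg — synonymous.
Codon 4: AAA Lys / AAG Lys — synonymous.
Codon 5: ACA Thr / ACA Thr — identical.
Synonymous differences: 2.

2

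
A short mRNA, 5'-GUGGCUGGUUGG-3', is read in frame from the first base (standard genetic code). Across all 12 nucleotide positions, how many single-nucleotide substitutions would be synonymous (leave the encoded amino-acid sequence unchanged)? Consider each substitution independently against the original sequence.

Codon 1 (GUG, Val): 3 synonymous substitutions.
Codon 2 (GCU, Ala): 3 synonymous substitutions.
Codon 3 (GGU, Gly): 3 synonymous substitutions.
Codon 4 (UGG, Trp): 0 synonymous substitutions.
Total: 3 + 3 + 3 + 0 = 9.

9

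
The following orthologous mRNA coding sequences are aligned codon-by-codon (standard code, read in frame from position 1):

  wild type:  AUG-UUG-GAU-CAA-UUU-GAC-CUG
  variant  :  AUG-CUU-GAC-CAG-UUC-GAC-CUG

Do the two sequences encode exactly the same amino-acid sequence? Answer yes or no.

yes

Codon 1: AUG Met / AUG Met — identical.
Codon 2: UUG Leu / CUU Leu — synonymous.
Codon 3: GAU Asp / GAC Asp — synonymous.
Codon 4: CAA Gln / CAG Gln — synonymous.
Codon 5: UUU Phe / UUC Phe — synonymous.
Codon 6: GAC Asp / GAC Asp — identical.
Codon 7: CUG Leu / CUG Leu — identical.
Nonsynonymous differences: 0 → same protein.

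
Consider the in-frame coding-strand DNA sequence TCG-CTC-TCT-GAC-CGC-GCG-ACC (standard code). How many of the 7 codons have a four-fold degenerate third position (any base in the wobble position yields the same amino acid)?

Codon 1 TCG (Ser): third position 4-fold.
Codon 2 CTC (Leu): third position 4-fold.
Codon 3 TCT (Ser): third position 4-fold.
Codon 4 GAC (Asp): third position 2-fold.
Codon 5 CGC (Arg): third position 4-fold.
Codon 6 GCG (Ala): third position 4-fold.
Codon 7 ACC (Thr): third position 4-fold.
Four-fold degenerate third positions: 6.

6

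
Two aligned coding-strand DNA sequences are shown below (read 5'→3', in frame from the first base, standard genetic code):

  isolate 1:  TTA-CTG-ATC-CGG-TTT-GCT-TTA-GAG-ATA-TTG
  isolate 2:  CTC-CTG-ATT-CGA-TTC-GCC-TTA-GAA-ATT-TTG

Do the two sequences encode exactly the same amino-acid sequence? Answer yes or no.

Codon 1: TTA Leu / CTC Leu — synonymous.
Codon 2: CTG Leu / CTG Leu — identical.
Codon 3: ATC Ile / ATT Ile — synonymous.
Codon 4: CGG Arg / CGA Arg — synonymous.
Codon 5: TTT Phe / TTC Phe — synonymous.
Codon 6: GCT Ala / GCC Ala — synonymous.
Codon 7: TTA Leu / TTA Leu — identical.
Codon 8: GAG Glu / GAA Glu — synonymous.
Codon 9: ATA Ile / ATT Ile — synonymous.
Codon 10: TTG Leu / TTG Leu — identical.
Nonsynonymous differences: 0 → same protein.

yes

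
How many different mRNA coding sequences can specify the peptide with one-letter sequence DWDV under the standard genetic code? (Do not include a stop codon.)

16

Asp: 2 codons.
Trp: 1 codon.
Asp: 2 codons.
Val: 4 codons.
2 × 1 × 2 × 4 = 16.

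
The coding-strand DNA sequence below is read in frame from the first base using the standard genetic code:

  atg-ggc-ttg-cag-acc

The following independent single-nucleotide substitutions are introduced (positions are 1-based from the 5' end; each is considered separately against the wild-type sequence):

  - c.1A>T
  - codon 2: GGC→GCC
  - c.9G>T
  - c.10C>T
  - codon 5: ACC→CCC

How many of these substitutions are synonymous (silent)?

Codon 1: ATG (Met) → TTG (Leu) — missense.
Codon 2: GGC (Gly) → GCC (Ala) — missense.
Codon 3: TTG (Leu) → TTT (Phe) — missense.
Codon 4: CAG (Gln) → TAG (Stop) — nonsense.
Codon 5: ACC (Thr) → CCC (Pro) — missense.
Synonymous: 0 of 5.

0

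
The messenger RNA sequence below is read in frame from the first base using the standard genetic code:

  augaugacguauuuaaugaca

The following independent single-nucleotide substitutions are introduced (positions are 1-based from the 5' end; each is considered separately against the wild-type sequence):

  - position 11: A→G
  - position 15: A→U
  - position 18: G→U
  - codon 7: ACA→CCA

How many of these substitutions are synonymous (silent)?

0

Codon 4: UAU (Tyr) → UGU (Cys) — missense.
Codon 5: UUA (Leu) → UUU (Phe) — missense.
Codon 6: AUG (Met) → AUU (Ile) — missense.
Codon 7: ACA (Thr) → CCA (Pro) — missense.
Synonymous: 0 of 4.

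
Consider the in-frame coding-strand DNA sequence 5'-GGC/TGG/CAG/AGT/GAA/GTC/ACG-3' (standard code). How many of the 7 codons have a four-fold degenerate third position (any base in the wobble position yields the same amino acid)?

3

Codon 1 GGC (Gly): third position 4-fold.
Codon 2 TGG (Trp): third position 1-fold.
Codon 3 CAG (Gln): third position 2-fold.
Codon 4 AGT (Ser): third position 2-fold.
Codon 5 GAA (Glu): third position 2-fold.
Codon 6 GTC (Val): third position 4-fold.
Codon 7 ACG (Thr): third position 4-fold.
Four-fold degenerate third positions: 3.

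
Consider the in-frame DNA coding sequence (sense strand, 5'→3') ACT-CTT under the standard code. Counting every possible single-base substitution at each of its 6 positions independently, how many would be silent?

Codon 1 (ACT, Thr): 3 synonymous substitutions.
Codon 2 (CTT, Leu): 3 synonymous substitutions.
Total: 3 + 3 = 6.

6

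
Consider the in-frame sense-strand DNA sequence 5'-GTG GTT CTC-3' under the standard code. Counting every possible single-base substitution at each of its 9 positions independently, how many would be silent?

9

Codon 1 (GTG, Val): 3 synonymous substitutions.
Codon 2 (GTT, Val): 3 synonymous substitutions.
Codon 3 (CTC, Leu): 3 synonymous substitutions.
Total: 3 + 3 + 3 = 9.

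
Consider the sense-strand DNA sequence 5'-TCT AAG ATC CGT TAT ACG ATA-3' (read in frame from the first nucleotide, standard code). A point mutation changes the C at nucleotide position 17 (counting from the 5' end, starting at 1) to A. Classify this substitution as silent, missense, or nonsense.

missense

Position 17 falls in codon 6: ACG → Thr.
After the substitution the codon is AAG → Lys.
Thr ≠ Lys, so this is a missense mutation.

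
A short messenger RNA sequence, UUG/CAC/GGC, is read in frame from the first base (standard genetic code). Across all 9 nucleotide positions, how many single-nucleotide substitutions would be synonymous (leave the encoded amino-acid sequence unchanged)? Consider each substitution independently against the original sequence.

Codon 1 (UUG, Leu): 2 synonymous substitutions.
Codon 2 (CAC, His): 1 synonymous substitution.
Codon 3 (GGC, Gly): 3 synonymous substitutions.
Total: 2 + 1 + 3 = 6.

6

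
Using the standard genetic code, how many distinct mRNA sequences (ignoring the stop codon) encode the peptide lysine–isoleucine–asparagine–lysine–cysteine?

48

Lys: 2 codons.
Ile: 3 codons.
Asn: 2 codons.
Lys: 2 codons.
Cys: 2 codons.
2 × 3 × 2 × 2 × 2 = 48.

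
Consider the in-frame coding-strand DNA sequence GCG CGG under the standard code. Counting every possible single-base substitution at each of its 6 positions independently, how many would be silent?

7

Codon 1 (GCG, Ala): 3 synonymous substitutions.
Codon 2 (CGG, Arg): 4 synonymous substitutions.
Total: 3 + 4 = 7.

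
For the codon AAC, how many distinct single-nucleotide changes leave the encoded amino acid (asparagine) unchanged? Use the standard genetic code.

Position 1: none → 0 synonymous.
Position 2: none → 0 synonymous.
Position 3: AAU → 1 synonymous.
Total: 0 + 0 + 1 = 1.

1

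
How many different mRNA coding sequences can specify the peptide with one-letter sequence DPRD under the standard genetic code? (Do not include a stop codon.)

Asp: 2 codons.
Pro: 4 codons.
Arg: 6 codons.
Asp: 2 codons.
2 × 4 × 6 × 2 = 96.

96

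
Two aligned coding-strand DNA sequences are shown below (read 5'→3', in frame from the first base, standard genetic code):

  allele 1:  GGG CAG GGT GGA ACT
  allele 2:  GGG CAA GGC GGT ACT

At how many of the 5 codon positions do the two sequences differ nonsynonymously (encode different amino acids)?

Codon 1: GGG Gly / GGG Gly — identical.
Codon 2: CAG Gln / CAA Gln — synonymous.
Codon 3: GGT Gly / GGC Gly — synonymous.
Codon 4: GGA Gly / GGT Gly — synonymous.
Codon 5: ACT Thr / ACT Thr — identical.
Nonsynonymous differences: 0.

0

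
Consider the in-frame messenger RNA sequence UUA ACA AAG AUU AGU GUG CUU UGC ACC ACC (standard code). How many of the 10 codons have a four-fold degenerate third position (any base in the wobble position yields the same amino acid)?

Codon 1 UUA (Leu): third position 2-fold.
Codon 2 ACA (Thr): third position 4-fold.
Codon 3 AAG (Lys): third position 2-fold.
Codon 4 AUU (Ile): third position 3-fold.
Codon 5 AGU (Ser): third position 2-fold.
Codon 6 GUG (Val): third position 4-fold.
Codon 7 CUU (Leu): third position 4-fold.
Codon 8 UGC (Cys): third position 2-fold.
Codon 9 ACC (Thr): third position 4-fold.
Codon 10 ACC (Thr): third position 4-fold.
Four-fold degenerate third positions: 5.

5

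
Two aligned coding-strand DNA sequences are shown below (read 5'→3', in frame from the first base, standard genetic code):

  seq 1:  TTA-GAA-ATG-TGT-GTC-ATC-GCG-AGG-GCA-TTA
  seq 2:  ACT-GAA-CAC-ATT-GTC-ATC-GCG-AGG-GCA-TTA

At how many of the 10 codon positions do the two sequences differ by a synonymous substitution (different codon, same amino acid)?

Codon 1: TTA Leu / ACT Thr — nonsynonymous.
Codon 2: GAA Glu / GAA Glu — identical.
Codon 3: ATG Met / CAC His — nonsynonymous.
Codon 4: TGT Cys / ATT Ile — nonsynonymous.
Codon 5: GTC Val / GTC Val — identical.
Codon 6: ATC Ile / ATC Ile — identical.
Codon 7: GCG Ala / GCG Ala — identical.
Codon 8: AGG Arg / AGG Arg — identical.
Codon 9: GCA Ala / GCA Ala — identical.
Codon 10: TTA Leu / TTA Leu — identical.
Synonymous differences: 0.

0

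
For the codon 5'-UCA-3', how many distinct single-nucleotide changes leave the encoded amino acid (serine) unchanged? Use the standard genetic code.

3

Position 1: none → 0 synonymous.
Position 2: none → 0 synonymous.
Position 3: UCU, UCC, UCG → 3 synonymous.
Total: 0 + 0 + 3 = 3.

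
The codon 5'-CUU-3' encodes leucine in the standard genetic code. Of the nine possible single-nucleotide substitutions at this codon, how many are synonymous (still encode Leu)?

3

Position 1: none → 0 synonymous.
Position 2: none → 0 synonymous.
Position 3: CUC, CUA, CUG → 3 synonymous.
Total: 0 + 0 + 3 = 3.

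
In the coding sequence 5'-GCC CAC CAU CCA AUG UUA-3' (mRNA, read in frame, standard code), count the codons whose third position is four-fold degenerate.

2

Codon 1 GCC (Ala): third position 4-fold.
Codon 2 CAC (His): third position 2-fold.
Codon 3 CAU (His): third position 2-fold.
Codon 4 CCA (Pro): third position 4-fold.
Codon 5 AUG (Met): third position 1-fold.
Codon 6 UUA (Leu): third position 2-fold.
Four-fold degenerate third positions: 2.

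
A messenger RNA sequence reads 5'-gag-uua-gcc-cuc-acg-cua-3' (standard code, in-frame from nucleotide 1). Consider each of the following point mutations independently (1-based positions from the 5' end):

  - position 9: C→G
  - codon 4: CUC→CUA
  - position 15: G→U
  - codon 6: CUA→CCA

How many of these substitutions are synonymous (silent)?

Codon 3: GCC (Ala) → GCG (Ala) — synonymous.
Codon 4: CUC (Leu) → CUA (Leu) — synonymous.
Codon 5: ACG (Thr) → ACU (Thr) — synonymous.
Codon 6: CUA (Leu) → CCA (Pro) — missense.
Synonymous: 3 of 4.

3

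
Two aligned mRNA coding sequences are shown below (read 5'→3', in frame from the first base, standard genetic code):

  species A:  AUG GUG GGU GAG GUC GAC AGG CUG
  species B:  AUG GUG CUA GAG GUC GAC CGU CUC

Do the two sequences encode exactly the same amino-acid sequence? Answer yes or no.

no

Codon 1: AUG Met / AUG Met — identical.
Codon 2: GUG Val / GUG Val — identical.
Codon 3: GGU Gly / CUA Leu — nonsynonymous.
Codon 4: GAG Glu / GAG Glu — identical.
Codon 5: GUC Val / GUC Val — identical.
Codon 6: GAC Asp / GAC Asp — identical.
Codon 7: AGG Arg / CGU Arg — synonymous.
Codon 8: CUG Leu / CUC Leu — synonymous.
Nonsynonymous differences: 1 → different protein.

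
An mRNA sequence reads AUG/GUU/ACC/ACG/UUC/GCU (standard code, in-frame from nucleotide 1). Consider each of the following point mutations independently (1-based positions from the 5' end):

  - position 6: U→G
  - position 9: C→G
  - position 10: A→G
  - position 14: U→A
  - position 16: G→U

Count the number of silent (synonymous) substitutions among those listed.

Codon 2: GUU (Val) → GUG (Val) — synonymous.
Codon 3: ACC (Thr) → ACG (Thr) — synonymous.
Codon 4: ACG (Thr) → GCG (Ala) — missense.
Codon 5: UUC (Phe) → UAC (Tyr) — missense.
Codon 6: GCU (Ala) → UCU (Ser) — missense.
Synonymous: 2 of 5.

2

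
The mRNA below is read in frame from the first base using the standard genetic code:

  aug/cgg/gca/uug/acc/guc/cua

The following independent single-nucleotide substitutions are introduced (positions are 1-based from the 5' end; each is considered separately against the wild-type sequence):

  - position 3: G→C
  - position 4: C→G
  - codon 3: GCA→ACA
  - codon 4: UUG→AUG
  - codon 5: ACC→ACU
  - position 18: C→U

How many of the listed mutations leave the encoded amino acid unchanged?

Codon 1: AUG (Met) → AUC (Ile) — missense.
Codon 2: CGG (Arg) → GGG (Gly) — missense.
Codon 3: GCA (Ala) → ACA (Thr) — missense.
Codon 4: UUG (Leu) → AUG (Met) — missense.
Codon 5: ACC (Thr) → ACU (Thr) — synonymous.
Codon 6: GUC (Val) → GUU (Val) — synonymous.
Synonymous: 2 of 6.

2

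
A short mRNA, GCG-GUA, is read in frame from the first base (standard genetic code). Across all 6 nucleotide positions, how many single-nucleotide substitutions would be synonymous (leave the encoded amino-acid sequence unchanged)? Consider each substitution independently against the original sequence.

6

Codon 1 (GCG, Ala): 3 synonymous substitutions.
Codon 2 (GUA, Val): 3 synonymous substitutions.
Total: 3 + 3 = 6.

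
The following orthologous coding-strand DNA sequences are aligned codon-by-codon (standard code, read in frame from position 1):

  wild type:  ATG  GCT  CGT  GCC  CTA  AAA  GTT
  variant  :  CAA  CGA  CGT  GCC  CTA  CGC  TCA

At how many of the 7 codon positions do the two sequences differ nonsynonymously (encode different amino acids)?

4

Codon 1: ATG Met / CAA Gln — nonsynonymous.
Codon 2: GCT Ala / CGA Arg — nonsynonymous.
Codon 3: CGT Arg / CGT Arg — identical.
Codon 4: GCC Ala / GCC Ala — identical.
Codon 5: CTA Leu / CTA Leu — identical.
Codon 6: AAA Lys / CGC Arg — nonsynonymous.
Codon 7: GTT Val / TCA Ser — nonsynonymous.
Nonsynonymous differences: 4.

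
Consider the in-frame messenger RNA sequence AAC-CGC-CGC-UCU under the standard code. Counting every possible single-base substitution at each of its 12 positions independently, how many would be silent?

Codon 1 (AAC, Asn): 1 synonymous substitution.
Codon 2 (CGC, Arg): 3 synonymous substitutions.
Codon 3 (CGC, Arg): 3 synonymous substitutions.
Codon 4 (UCU, Ser): 3 synonymous substitutions.
Total: 1 + 3 + 3 + 3 = 10.

10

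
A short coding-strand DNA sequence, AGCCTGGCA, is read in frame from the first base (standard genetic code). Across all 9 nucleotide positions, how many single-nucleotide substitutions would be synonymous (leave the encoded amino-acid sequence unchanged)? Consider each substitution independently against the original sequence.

8

Codon 1 (AGC, Ser): 1 synonymous substitution.
Codon 2 (CTG, Leu): 4 synonymous substitutions.
Codon 3 (GCA, Ala): 3 synonymous substitutions.
Total: 1 + 4 + 3 = 8.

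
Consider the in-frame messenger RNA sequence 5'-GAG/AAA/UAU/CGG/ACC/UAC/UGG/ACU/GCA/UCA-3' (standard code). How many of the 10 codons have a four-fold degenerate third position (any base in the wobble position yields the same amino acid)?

5

Codon 1 GAG (Glu): third position 2-fold.
Codon 2 AAA (Lys): third position 2-fold.
Codon 3 UAU (Tyr): third position 2-fold.
Codon 4 CGG (Arg): third position 4-fold.
Codon 5 ACC (Thr): third position 4-fold.
Codon 6 UAC (Tyr): third position 2-fold.
Codon 7 UGG (Trp): third position 1-fold.
Codon 8 ACU (Thr): third position 4-fold.
Codon 9 GCA (Ala): third position 4-fold.
Codon 10 UCA (Ser): third position 4-fold.
Four-fold degenerate third positions: 5.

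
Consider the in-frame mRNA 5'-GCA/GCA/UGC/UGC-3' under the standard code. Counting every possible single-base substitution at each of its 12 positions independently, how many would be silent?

8

Codon 1 (GCA, Ala): 3 synonymous substitutions.
Codon 2 (GCA, Ala): 3 synonymous substitutions.
Codon 3 (UGC, Cys): 1 synonymous substitution.
Codon 4 (UGC, Cys): 1 synonymous substitution.
Total: 3 + 3 + 1 + 1 = 8.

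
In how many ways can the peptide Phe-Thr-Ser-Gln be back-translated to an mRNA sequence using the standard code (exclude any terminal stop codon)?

Phe: 2 codons.
Thr: 4 codons.
Ser: 6 codons.
Gln: 2 codons.
2 × 4 × 6 × 2 = 96.

96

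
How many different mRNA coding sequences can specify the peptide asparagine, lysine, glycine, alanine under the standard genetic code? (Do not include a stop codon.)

64

Asn: 2 codons.
Lys: 2 codons.
Gly: 4 codons.
Ala: 4 codons.
2 × 2 × 4 × 4 = 64.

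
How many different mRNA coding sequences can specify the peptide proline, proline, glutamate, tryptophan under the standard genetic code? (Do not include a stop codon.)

32

Pro: 4 codons.
Pro: 4 codons.
Glu: 2 codons.
Trp: 1 codon.
4 × 4 × 2 × 1 = 32.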